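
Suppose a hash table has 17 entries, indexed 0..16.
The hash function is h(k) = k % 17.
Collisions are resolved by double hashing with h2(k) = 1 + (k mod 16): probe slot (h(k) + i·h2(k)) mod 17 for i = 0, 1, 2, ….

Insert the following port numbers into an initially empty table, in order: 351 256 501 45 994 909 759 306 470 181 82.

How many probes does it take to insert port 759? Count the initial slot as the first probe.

351: h=11 -> slot 11
256: h=1 -> slot 1
501: h=8 -> slot 8
45: h=11, h2=14, probe 11,8,5 -> slot 5
994: h=8, h2=3, probe 8,11,14 -> slot 14
909: h=8, h2=14, probe 8,5,2 -> slot 2
759: h=11, h2=8, probe 11,2,10 -> slot 10
306: h=0 -> slot 0
470: h=11, h2=7, probe 11,1,8,15 -> slot 15
181: h=11, h2=6, probe 11,0,6 -> slot 6
82: h=14, h2=3, probe 14,0,3 -> slot 3
Table: [306, 256, 909, 82, ., 45, 181, ., 501, ., 759, 351, ., ., 994, 470, .]

3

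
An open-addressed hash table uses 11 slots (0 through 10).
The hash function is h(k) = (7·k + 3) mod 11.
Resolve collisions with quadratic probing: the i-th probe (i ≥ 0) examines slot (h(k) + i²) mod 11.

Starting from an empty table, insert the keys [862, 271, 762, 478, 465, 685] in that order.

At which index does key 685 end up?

6

862 hashes to 9; slot 9 is free → place at 9.
271 hashes to 8; slot 8 is free → place at 8.
762 hashes to 2; slot 2 is free → place at 2.
478 hashes to 5; slot 5 is free → place at 5.
465 hashes to 2; 2 taken → place at 3.
685 hashes to 2; 2,3 taken → place at 6.
Table: [∅, ∅, 762, 465, ∅, 478, 685, ∅, 271, 862, ∅]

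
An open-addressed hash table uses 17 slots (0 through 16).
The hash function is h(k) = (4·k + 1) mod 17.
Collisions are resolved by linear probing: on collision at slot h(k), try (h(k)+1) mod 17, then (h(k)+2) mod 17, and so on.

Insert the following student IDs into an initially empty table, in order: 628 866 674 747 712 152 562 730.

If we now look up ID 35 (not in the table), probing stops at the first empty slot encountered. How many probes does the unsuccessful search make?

628 hashes to 14; slot 14 is free => place at 14.
866 hashes to 14; 14 taken => place at 15.
674 hashes to 11; slot 11 is free => place at 11.
747 hashes to 14; 14,15 taken => place at 16.
712 hashes to 10; slot 10 is free => place at 10.
152 hashes to 14; 14,15,16 taken => place at 0.
562 hashes to 5; slot 5 is free => place at 5.
730 hashes to 14; 14,15,16,0 taken => place at 1.
Table: [152, 730, ., ., ., 562, ., ., ., ., 712, 674, ., ., 628, 866, 747]
Lookup 35: h=5, probe 5,6 → slot 6 empty, not found.

2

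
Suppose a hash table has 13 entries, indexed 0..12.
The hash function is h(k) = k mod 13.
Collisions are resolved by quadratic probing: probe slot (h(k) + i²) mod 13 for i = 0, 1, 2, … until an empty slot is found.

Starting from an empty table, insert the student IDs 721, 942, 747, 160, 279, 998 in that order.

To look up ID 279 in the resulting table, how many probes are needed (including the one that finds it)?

Insert 721: h=6, slot 6 empty -> index 6.
Insert 942: h=6, slot 6 occupied -> index 7.
Insert 747: h=6, slots 6,7 occupied -> index 10.
Insert 160: h=4, slot 4 empty -> index 4.
Insert 279: h=6, slots 6,7,10 occupied -> index 2.
Insert 998: h=10, slot 10 occupied -> index 11.
Table: [—, —, 279, —, 160, —, 721, 942, —, —, 747, 998, —]
Lookup 279: h=6, probe 6,7,10,2 → found at 2.

4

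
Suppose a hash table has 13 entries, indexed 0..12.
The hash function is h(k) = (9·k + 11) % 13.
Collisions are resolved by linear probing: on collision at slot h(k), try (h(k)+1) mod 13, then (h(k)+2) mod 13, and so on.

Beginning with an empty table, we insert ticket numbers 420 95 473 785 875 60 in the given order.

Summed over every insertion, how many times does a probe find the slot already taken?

Insert 420: h=8, slot 8 empty → index 8.
Insert 95: h=8, slot 8 occupied → index 9.
Insert 473: h=4, slot 4 empty → index 4.
Insert 785: h=4, slot 4 occupied → index 5.
Insert 875: h=8, slots 8,9 occupied → index 10.
Insert 60: h=5, slot 5 occupied → index 6.
Table: [∅, ∅, ∅, ∅, 473, 785, 60, ∅, 420, 95, 875, ∅, ∅]

5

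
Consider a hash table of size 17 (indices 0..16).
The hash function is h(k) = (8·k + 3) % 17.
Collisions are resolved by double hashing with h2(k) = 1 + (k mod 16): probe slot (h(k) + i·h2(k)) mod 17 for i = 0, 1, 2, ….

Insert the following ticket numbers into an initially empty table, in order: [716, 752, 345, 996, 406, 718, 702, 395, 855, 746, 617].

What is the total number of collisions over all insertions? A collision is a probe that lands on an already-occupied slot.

716: h=2 → slot 2
752: h=1 → slot 1
345: h=9 → slot 9
996: h=15 → slot 15
406: h=4 → slot 4
718: h=1, h2=15, probe 1,16 → slot 16
702: h=9, h2=15, probe 9,7 → slot 7
395: h=1, h2=12, probe 1,13 → slot 13
855: h=9, h2=8, probe 9,0 → slot 0
746: h=4, h2=11, probe 4,15,9,3 → slot 3
617: h=9, h2=10, probe 9,2,12 → slot 12
Table: [855, 752, 716, 746, 406, ., ., 702, ., 345, ., ., 617, 395, ., 996, 718]

9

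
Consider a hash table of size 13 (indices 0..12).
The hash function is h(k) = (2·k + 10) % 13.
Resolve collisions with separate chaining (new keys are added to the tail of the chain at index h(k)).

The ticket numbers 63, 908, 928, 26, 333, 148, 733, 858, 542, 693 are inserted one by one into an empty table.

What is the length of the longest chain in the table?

Insert 63: h=6, bucket 6 empty -> new chain.
Insert 908: h=6, bucket 6 nonempty -> append to chain.
Insert 928: h=7, bucket 7 empty -> new chain.
Insert 26: h=10, bucket 10 empty -> new chain.
Insert 333: h=0, bucket 0 empty -> new chain.
Insert 148: h=7, bucket 7 nonempty -> append to chain.
Insert 733: h=7, bucket 7 nonempty -> append to chain.
Insert 858: h=10, bucket 10 nonempty -> append to chain.
Insert 542: h=2, bucket 2 empty -> new chain.
Insert 693: h=5, bucket 5 empty -> new chain.
Final buckets:
0: 333
1: _
2: 542
3: _
4: _
5: 693
6: 63 -> 908
7: 928 -> 148 -> 733
8: _
9: _
10: 26 -> 858
11: _
12: _

3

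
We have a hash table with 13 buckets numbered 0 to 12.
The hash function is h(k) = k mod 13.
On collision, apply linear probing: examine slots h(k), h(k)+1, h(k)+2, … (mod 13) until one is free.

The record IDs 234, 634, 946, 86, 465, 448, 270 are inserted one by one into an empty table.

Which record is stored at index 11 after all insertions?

946

234: h=0 -> slot 0
634: h=10 -> slot 10
946: h=10, probe 10,11 -> slot 11
86: h=8 -> slot 8
465: h=10, probe 10,11,12 -> slot 12
448: h=6 -> slot 6
270: h=10, probe 10,11,12,0,1 -> slot 1
Table: [234, 270, ., ., ., ., 448, ., 86, ., 634, 946, 465]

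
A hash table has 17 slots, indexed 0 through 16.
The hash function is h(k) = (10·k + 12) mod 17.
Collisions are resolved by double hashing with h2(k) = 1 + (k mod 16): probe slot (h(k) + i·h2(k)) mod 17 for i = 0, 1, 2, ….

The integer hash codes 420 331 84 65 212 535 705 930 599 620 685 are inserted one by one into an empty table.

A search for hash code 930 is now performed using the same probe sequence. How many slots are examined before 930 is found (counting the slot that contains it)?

420 hashes to 13; slot 13 is free => place at 13.
331 hashes to 7; slot 7 is free => place at 7.
84 hashes to 2; slot 2 is free => place at 2.
65 hashes to 16; slot 16 is free => place at 16.
212 hashes to 7, h2=5; 7 taken => place at 12.
535 hashes to 7, h2=8; 7 taken => place at 15.
705 hashes to 7, h2=2; 7 taken => place at 9.
930 hashes to 13, h2=3; 13,16,2 taken => place at 5.
599 hashes to 1; slot 1 is free => place at 1.
620 hashes to 7, h2=13; 7 taken => place at 3.
685 hashes to 11; slot 11 is free => place at 11.
Table: [-, 599, 84, 620, -, 930, -, 331, -, 705, -, 685, 212, 420, -, 535, 65]
Lookup 930: h=13, h2=3, probe 13,16,2,5 → found at 5.

4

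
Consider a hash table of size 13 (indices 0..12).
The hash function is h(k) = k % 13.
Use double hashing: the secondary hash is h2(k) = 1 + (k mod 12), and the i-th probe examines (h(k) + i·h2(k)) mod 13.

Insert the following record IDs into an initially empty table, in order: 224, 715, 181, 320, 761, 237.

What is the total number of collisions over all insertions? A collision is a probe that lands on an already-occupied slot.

2

Insert 224: h=3, slot 3 empty -> index 3.
Insert 715: h=0, slot 0 empty -> index 0.
Insert 181: h=12, slot 12 empty -> index 12.
Insert 320: h=8, slot 8 empty -> index 8.
Insert 761: h=7, slot 7 empty -> index 7.
Insert 237: h=3, h2=10, slots 3,0 occupied -> index 10.
Table: [715, _, _, 224, _, _, _, 761, 320, _, 237, _, 181]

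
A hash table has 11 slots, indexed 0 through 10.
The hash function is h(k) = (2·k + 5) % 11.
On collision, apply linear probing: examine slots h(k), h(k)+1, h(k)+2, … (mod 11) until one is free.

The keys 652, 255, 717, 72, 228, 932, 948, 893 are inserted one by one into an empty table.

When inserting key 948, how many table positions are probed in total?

6

Insert 652: h=0, slot 0 empty -> index 0.
Insert 255: h=9, slot 9 empty -> index 9.
Insert 717: h=9, slot 9 occupied -> index 10.
Insert 72: h=6, slot 6 empty -> index 6.
Insert 228: h=10, slots 10,0 occupied -> index 1.
Insert 932: h=10, slots 10,0,1 occupied -> index 2.
Insert 948: h=9, slots 9,10,0,1,2 occupied -> index 3.
Insert 893: h=9, slots 9,10,0,1,2,3 occupied -> index 4.
Table: [652, 228, 932, 948, 893, _, 72, _, _, 255, 717]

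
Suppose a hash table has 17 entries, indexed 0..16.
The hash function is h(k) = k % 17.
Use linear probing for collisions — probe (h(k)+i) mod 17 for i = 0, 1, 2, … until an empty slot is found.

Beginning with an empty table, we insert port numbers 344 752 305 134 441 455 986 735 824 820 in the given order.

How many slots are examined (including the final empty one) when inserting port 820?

Insert 344: h=4, slot 4 empty -> index 4.
Insert 752: h=4, slot 4 occupied -> index 5.
Insert 305: h=16, slot 16 empty -> index 16.
Insert 134: h=15, slot 15 empty -> index 15.
Insert 441: h=16, slot 16 occupied -> index 0.
Insert 455: h=13, slot 13 empty -> index 13.
Insert 986: h=0, slot 0 occupied -> index 1.
Insert 735: h=4, slots 4,5 occupied -> index 6.
Insert 824: h=8, slot 8 empty -> index 8.
Insert 820: h=4, slots 4,5,6 occupied -> index 7.
Table: [441, 986, —, —, 344, 752, 735, 820, 824, —, —, —, —, 455, —, 134, 305]

4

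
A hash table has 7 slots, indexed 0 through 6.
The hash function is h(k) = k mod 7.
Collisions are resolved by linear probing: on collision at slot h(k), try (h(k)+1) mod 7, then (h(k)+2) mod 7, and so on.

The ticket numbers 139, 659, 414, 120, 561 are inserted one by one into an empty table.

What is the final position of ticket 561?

139: h=6 => slot 6
659: h=1 => slot 1
414: h=1, probe 1,2 => slot 2
120: h=1, probe 1,2,3 => slot 3
561: h=1, probe 1,2,3,4 => slot 4
Table: [., 659, 414, 120, 561, ., 139]

4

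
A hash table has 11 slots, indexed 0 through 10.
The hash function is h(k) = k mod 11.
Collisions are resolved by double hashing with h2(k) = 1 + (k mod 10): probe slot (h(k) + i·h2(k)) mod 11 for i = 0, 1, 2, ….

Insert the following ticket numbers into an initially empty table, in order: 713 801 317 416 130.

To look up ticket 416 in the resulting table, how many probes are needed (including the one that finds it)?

713: h=9 → slot 9
801: h=9, h2=2, probe 9,0 → slot 0
317: h=9, h2=8, probe 9,6 → slot 6
416: h=9, h2=7, probe 9,5 → slot 5
130: h=9, h2=1, probe 9,10 → slot 10
Table: [801, ∅, ∅, ∅, ∅, 416, 317, ∅, ∅, 713, 130]
Lookup 416: h=9, h2=7, probe 9,5 → found at 5.

2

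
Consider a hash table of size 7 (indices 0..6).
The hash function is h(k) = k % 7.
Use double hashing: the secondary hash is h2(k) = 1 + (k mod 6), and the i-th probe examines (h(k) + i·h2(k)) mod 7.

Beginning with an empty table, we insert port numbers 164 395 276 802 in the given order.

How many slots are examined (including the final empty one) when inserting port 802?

164: h=3 => slot 3
395: h=3, h2=6, probe 3,2 => slot 2
276: h=3, h2=1, probe 3,4 => slot 4
802: h=4, h2=5, probe 4,2,0 => slot 0
Table: [802, ., 395, 164, 276, ., .]

3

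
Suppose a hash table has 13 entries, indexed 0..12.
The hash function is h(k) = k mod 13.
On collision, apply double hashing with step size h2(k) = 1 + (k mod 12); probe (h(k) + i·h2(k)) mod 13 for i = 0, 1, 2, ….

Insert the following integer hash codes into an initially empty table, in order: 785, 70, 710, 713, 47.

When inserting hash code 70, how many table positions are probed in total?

785: h=5 → slot 5
70: h=5, h2=11, probe 5,3 → slot 3
710: h=8 → slot 8
713: h=11 → slot 11
47: h=8, h2=12, probe 8,7 → slot 7
Table: [-, -, -, 70, -, 785, -, 47, 710, -, -, 713, -]

2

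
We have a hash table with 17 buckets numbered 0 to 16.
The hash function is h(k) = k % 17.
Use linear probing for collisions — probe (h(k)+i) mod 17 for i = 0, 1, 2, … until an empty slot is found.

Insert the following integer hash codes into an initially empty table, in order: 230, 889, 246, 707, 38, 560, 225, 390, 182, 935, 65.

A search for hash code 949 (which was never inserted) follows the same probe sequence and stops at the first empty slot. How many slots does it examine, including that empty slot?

230 hashes to 9; slot 9 is free -> place at 9.
889 hashes to 5; slot 5 is free -> place at 5.
246 hashes to 8; slot 8 is free -> place at 8.
707 hashes to 10; slot 10 is free -> place at 10.
38 hashes to 4; slot 4 is free -> place at 4.
560 hashes to 16; slot 16 is free -> place at 16.
225 hashes to 4; 4,5 taken -> place at 6.
390 hashes to 16; 16 taken -> place at 0.
182 hashes to 12; slot 12 is free -> place at 12.
935 hashes to 0; 0 taken -> place at 1.
65 hashes to 14; slot 14 is free -> place at 14.
Table: [390, 935, -, -, 38, 889, 225, -, 246, 230, 707, -, 182, -, 65, -, 560]
Lookup 949: h=14, probe 14,15 → slot 15 empty, not found.

2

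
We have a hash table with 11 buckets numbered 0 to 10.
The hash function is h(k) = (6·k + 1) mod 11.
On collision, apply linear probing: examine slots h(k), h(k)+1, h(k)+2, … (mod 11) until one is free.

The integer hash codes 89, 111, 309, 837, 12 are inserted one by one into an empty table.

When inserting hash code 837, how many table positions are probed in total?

89 hashes to 7; slot 7 is free => place at 7.
111 hashes to 7; 7 taken => place at 8.
309 hashes to 7; 7,8 taken => place at 9.
837 hashes to 7; 7,8,9 taken => place at 10.
12 hashes to 7; 7,8,9,10 taken => place at 0.
Table: [12, ., ., ., ., ., ., 89, 111, 309, 837]

4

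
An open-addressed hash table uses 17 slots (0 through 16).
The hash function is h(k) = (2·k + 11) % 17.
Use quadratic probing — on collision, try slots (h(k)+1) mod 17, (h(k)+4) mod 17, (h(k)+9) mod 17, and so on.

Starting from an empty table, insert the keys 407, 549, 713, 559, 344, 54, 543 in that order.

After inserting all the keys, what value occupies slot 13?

543

Insert 407: h=9, slot 9 empty -> index 9.
Insert 549: h=4, slot 4 empty -> index 4.
Insert 713: h=9, slot 9 occupied -> index 10.
Insert 559: h=7, slot 7 empty -> index 7.
Insert 344: h=2, slot 2 empty -> index 2.
Insert 54: h=0, slot 0 empty -> index 0.
Insert 543: h=9, slots 9,10 occupied -> index 13.
Table: [54, _, 344, _, 549, _, _, 559, _, 407, 713, _, _, 543, _, _, _]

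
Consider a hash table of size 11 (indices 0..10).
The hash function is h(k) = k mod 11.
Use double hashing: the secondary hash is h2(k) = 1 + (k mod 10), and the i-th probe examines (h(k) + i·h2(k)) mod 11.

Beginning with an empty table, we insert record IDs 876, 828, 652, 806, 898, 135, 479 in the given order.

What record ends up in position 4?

479

Insert 876: h=7, slot 7 empty => index 7.
Insert 828: h=3, slot 3 empty => index 3.
Insert 652: h=3, h2=3, slot 3 occupied => index 6.
Insert 806: h=3, h2=7, slot 3 occupied => index 10.
Insert 898: h=7, h2=9, slot 7 occupied => index 5.
Insert 135: h=3, h2=6, slot 3 occupied => index 9.
Insert 479: h=6, h2=10, slots 6,5 occupied => index 4.
Table: [—, —, —, 828, 479, 898, 652, 876, —, 135, 806]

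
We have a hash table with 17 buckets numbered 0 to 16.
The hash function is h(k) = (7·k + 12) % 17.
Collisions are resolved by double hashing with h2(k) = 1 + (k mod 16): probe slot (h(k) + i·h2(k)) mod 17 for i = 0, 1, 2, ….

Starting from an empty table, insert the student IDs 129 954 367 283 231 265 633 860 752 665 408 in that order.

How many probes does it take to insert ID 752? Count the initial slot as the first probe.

3

129 hashes to 14; slot 14 is free => place at 14.
954 hashes to 9; slot 9 is free => place at 9.
367 hashes to 14, h2=16; 14 taken => place at 13.
283 hashes to 4; slot 4 is free => place at 4.
231 hashes to 14, h2=8; 14 taken => place at 5.
265 hashes to 14, h2=10; 14 taken => place at 7.
633 hashes to 6; slot 6 is free => place at 6.
860 hashes to 14, h2=13; 14 taken => place at 10.
752 hashes to 6, h2=1; 6,7 taken => place at 8.
665 hashes to 9, h2=10; 9 taken => place at 2.
408 hashes to 12; slot 12 is free => place at 12.
Table: [∅, ∅, 665, ∅, 283, 231, 633, 265, 752, 954, 860, ∅, 408, 367, 129, ∅, ∅]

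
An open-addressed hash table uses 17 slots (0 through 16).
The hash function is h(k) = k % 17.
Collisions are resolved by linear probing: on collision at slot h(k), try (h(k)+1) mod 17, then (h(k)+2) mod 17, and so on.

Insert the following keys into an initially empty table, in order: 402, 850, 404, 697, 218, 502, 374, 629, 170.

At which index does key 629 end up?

Insert 402: h=11, slot 11 empty => index 11.
Insert 850: h=0, slot 0 empty => index 0.
Insert 404: h=13, slot 13 empty => index 13.
Insert 697: h=0, slot 0 occupied => index 1.
Insert 218: h=14, slot 14 empty => index 14.
Insert 502: h=9, slot 9 empty => index 9.
Insert 374: h=0, slots 0,1 occupied => index 2.
Insert 629: h=0, slots 0,1,2 occupied => index 3.
Insert 170: h=0, slots 0,1,2,3 occupied => index 4.
Table: [850, 697, 374, 629, 170, ., ., ., ., 502, ., 402, ., 404, 218, ., .]

3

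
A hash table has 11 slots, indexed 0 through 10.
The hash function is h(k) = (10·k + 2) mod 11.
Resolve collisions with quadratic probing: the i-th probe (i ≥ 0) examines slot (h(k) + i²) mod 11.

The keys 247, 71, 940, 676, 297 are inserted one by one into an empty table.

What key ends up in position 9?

247 hashes to 8; slot 8 is free => place at 8.
71 hashes to 8; 8 taken => place at 9.
940 hashes to 8; 8,9 taken => place at 1.
676 hashes to 8; 8,9,1 taken => place at 6.
297 hashes to 2; slot 2 is free => place at 2.
Table: [-, 940, 297, -, -, -, 676, -, 247, 71, -]

71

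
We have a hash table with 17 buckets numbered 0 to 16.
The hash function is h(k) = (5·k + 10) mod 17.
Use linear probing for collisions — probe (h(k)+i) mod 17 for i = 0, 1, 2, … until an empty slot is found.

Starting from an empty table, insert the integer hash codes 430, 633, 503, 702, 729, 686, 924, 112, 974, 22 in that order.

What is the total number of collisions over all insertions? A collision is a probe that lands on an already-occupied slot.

8

430 hashes to 1; slot 1 is free -> place at 1.
633 hashes to 13; slot 13 is free -> place at 13.
503 hashes to 9; slot 9 is free -> place at 9.
702 hashes to 1; 1 taken -> place at 2.
729 hashes to 0; slot 0 is free -> place at 0.
686 hashes to 6; slot 6 is free -> place at 6.
924 hashes to 6; 6 taken -> place at 7.
112 hashes to 9; 9 taken -> place at 10.
974 hashes to 1; 1,2 taken -> place at 3.
22 hashes to 1; 1,2,3 taken -> place at 4.
Table: [729, 430, 702, 974, 22, ∅, 686, 924, ∅, 503, 112, ∅, ∅, 633, ∅, ∅, ∅]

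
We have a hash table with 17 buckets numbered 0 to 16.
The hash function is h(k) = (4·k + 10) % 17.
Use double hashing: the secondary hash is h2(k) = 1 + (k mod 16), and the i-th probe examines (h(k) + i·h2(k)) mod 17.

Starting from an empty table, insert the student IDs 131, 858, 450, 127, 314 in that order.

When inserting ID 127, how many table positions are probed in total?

3

Insert 131: h=7, slot 7 empty -> index 7.
Insert 858: h=8, slot 8 empty -> index 8.
Insert 450: h=8, h2=3, slot 8 occupied -> index 11.
Insert 127: h=8, h2=16, slots 8,7 occupied -> index 6.
Insert 314: h=8, h2=11, slot 8 occupied -> index 2.
Table: [∅, ∅, 314, ∅, ∅, ∅, 127, 131, 858, ∅, ∅, 450, ∅, ∅, ∅, ∅, ∅]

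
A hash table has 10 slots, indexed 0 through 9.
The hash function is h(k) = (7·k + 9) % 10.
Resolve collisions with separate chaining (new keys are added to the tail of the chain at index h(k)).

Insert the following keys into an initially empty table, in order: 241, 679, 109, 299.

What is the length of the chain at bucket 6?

241 -> bucket 6
679 -> bucket 2
109 -> bucket 2 (collision)
299 -> bucket 2 (collision)
Final buckets:
0: -
1: -
2: 679 -> 109 -> 299
3: -
4: -
5: -
6: 241
7: -
8: -
9: -

1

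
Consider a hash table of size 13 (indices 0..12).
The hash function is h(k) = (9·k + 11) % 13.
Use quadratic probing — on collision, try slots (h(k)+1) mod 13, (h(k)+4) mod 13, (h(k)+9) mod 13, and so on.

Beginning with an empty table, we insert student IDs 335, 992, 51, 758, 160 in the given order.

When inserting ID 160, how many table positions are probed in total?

335 hashes to 10; slot 10 is free → place at 10.
992 hashes to 8; slot 8 is free → place at 8.
51 hashes to 2; slot 2 is free → place at 2.
758 hashes to 8; 8 taken → place at 9.
160 hashes to 8; 8,9 taken → place at 12.
Table: [_, _, 51, _, _, _, _, _, 992, 758, 335, _, 160]

3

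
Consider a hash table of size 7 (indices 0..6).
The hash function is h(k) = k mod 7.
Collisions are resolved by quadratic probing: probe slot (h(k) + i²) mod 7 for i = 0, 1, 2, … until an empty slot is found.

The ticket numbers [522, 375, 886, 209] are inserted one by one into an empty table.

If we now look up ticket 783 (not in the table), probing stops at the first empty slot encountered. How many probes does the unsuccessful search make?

522 hashes to 4; slot 4 is free -> place at 4.
375 hashes to 4; 4 taken -> place at 5.
886 hashes to 4; 4,5 taken -> place at 1.
209 hashes to 6; slot 6 is free -> place at 6.
Table: [-, 886, -, -, 522, 375, 209]
Lookup 783: h=6, probe 6,0 → slot 0 empty, not found.

2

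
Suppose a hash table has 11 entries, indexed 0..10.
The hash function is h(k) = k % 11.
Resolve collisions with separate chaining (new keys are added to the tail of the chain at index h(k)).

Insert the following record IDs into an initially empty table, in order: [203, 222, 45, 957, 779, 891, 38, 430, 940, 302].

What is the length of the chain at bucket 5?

Insert 203: h=5, bucket 5 empty -> new chain.
Insert 222: h=2, bucket 2 empty -> new chain.
Insert 45: h=1, bucket 1 empty -> new chain.
Insert 957: h=0, bucket 0 empty -> new chain.
Insert 779: h=9, bucket 9 empty -> new chain.
Insert 891: h=0, bucket 0 nonempty -> append to chain.
Insert 38: h=5, bucket 5 nonempty -> append to chain.
Insert 430: h=1, bucket 1 nonempty -> append to chain.
Insert 940: h=5, bucket 5 nonempty -> append to chain.
Insert 302: h=5, bucket 5 nonempty -> append to chain.
Final buckets:
0: 957 -> 891
1: 45 -> 430
2: 222
3: ∅
4: ∅
5: 203 -> 38 -> 940 -> 302
6: ∅
7: ∅
8: ∅
9: 779
10: ∅

4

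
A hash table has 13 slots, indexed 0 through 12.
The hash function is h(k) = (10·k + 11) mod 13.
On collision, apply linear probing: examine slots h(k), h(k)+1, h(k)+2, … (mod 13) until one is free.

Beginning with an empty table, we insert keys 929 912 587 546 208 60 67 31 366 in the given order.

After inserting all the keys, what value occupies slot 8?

929 hashes to 6; slot 6 is free => place at 6.
912 hashes to 5; slot 5 is free => place at 5.
587 hashes to 5; 5,6 taken => place at 7.
546 hashes to 11; slot 11 is free => place at 11.
208 hashes to 11; 11 taken => place at 12.
60 hashes to 0; slot 0 is free => place at 0.
67 hashes to 5; 5,6,7 taken => place at 8.
31 hashes to 9; slot 9 is free => place at 9.
366 hashes to 5; 5,6,7,8,9 taken => place at 10.
Table: [60, ∅, ∅, ∅, ∅, 912, 929, 587, 67, 31, 366, 546, 208]

67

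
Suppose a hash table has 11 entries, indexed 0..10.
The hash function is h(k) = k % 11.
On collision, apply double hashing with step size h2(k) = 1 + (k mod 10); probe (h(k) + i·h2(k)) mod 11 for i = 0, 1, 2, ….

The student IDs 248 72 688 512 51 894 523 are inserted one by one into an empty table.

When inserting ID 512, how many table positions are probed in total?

3

248: h=6 -> slot 6
72: h=6, h2=3, probe 6,9 -> slot 9
688: h=6, h2=9, probe 6,4 -> slot 4
512: h=6, h2=3, probe 6,9,1 -> slot 1
51: h=7 -> slot 7
894: h=3 -> slot 3
523: h=6, h2=4, probe 6,10 -> slot 10
Table: [_, 512, _, 894, 688, _, 248, 51, _, 72, 523]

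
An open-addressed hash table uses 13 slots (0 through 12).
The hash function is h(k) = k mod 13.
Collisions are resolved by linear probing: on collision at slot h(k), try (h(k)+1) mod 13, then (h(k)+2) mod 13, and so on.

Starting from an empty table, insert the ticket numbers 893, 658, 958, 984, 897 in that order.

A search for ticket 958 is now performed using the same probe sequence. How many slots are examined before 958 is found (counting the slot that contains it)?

893: h=9 => slot 9
658: h=8 => slot 8
958: h=9, probe 9,10 => slot 10
984: h=9, probe 9,10,11 => slot 11
897: h=0 => slot 0
Table: [897, _, _, _, _, _, _, _, 658, 893, 958, 984, _]
Lookup 958: h=9, probe 9,10 → found at 10.

2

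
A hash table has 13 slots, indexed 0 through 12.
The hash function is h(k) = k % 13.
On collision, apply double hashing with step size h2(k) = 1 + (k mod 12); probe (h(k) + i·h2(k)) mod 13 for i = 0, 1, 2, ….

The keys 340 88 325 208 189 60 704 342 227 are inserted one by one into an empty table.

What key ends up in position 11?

704

340: h=2 -> slot 2
88: h=10 -> slot 10
325: h=0 -> slot 0
208: h=0, h2=5, probe 0,5 -> slot 5
189: h=7 -> slot 7
60: h=8 -> slot 8
704: h=2, h2=9, probe 2,11 -> slot 11
342: h=4 -> slot 4
227: h=6 -> slot 6
Table: [325, —, 340, —, 342, 208, 227, 189, 60, —, 88, 704, —]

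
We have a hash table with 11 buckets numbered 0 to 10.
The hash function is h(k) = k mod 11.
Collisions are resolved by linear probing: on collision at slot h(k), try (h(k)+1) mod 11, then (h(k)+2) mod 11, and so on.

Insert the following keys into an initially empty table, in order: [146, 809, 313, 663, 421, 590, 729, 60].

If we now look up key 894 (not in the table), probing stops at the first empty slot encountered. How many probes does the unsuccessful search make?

146 hashes to 3; slot 3 is free -> place at 3.
809 hashes to 6; slot 6 is free -> place at 6.
313 hashes to 5; slot 5 is free -> place at 5.
663 hashes to 3; 3 taken -> place at 4.
421 hashes to 3; 3,4,5,6 taken -> place at 7.
590 hashes to 7; 7 taken -> place at 8.
729 hashes to 3; 3,4,5,6,7,8 taken -> place at 9.
60 hashes to 5; 5,6,7,8,9 taken -> place at 10.
Table: [—, —, —, 146, 663, 313, 809, 421, 590, 729, 60]
Lookup 894: h=3, probe 3,4,5,6,7,8,9,10,0 → slot 0 empty, not found.

9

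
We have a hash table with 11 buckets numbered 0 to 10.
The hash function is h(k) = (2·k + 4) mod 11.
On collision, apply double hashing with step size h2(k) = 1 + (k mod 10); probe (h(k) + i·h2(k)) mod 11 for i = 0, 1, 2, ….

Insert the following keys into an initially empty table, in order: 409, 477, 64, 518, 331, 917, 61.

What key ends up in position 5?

61

409: h=8 -> slot 8
477: h=1 -> slot 1
64: h=0 -> slot 0
518: h=6 -> slot 6
331: h=6, h2=2, probe 6,8,10 -> slot 10
917: h=1, h2=8, probe 1,9 -> slot 9
61: h=5 -> slot 5
Table: [64, 477, —, —, —, 61, 518, —, 409, 917, 331]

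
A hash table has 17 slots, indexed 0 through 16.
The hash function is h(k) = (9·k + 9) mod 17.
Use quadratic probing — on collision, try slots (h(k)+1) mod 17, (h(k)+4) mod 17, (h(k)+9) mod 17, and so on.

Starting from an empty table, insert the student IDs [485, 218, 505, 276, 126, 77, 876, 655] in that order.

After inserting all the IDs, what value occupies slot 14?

Insert 485: h=5, slot 5 empty => index 5.
Insert 218: h=16, slot 16 empty => index 16.
Insert 505: h=15, slot 15 empty => index 15.
Insert 276: h=11, slot 11 empty => index 11.
Insert 126: h=4, slot 4 empty => index 4.
Insert 77: h=5, slot 5 occupied => index 6.
Insert 876: h=5, slots 5,6 occupied => index 9.
Insert 655: h=5, slots 5,6,9 occupied => index 14.
Table: [., ., ., ., 126, 485, 77, ., ., 876, ., 276, ., ., 655, 505, 218]

655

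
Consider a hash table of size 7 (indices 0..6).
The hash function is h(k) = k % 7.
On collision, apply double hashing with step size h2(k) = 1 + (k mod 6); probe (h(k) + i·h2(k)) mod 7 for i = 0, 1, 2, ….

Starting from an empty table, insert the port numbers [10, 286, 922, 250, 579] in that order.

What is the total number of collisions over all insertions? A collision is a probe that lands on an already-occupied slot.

10: h=3 => slot 3
286: h=6 => slot 6
922: h=5 => slot 5
250: h=5, h2=5, probe 5,3,1 => slot 1
579: h=5, h2=4, probe 5,2 => slot 2
Table: [-, 250, 579, 10, -, 922, 286]

3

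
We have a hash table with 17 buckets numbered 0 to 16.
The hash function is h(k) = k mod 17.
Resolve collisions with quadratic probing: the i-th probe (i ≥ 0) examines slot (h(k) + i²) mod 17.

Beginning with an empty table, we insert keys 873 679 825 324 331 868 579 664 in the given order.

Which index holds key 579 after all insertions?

5

873: h=6 → slot 6
679: h=16 → slot 16
825: h=9 → slot 9
324: h=1 → slot 1
331: h=8 → slot 8
868: h=1, probe 1,2 → slot 2
579: h=1, probe 1,2,5 → slot 5
664: h=1, probe 1,2,5,10 → slot 10
Table: [., 324, 868, ., ., 579, 873, ., 331, 825, 664, ., ., ., ., ., 679]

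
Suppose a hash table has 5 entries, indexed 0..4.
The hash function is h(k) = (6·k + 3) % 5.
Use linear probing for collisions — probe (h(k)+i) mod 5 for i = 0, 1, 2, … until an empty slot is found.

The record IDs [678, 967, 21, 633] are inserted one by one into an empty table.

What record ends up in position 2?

633

678: h=1 → slot 1
967: h=0 → slot 0
21: h=4 → slot 4
633: h=1, probe 1,2 → slot 2
Table: [967, 678, 633, _, 21]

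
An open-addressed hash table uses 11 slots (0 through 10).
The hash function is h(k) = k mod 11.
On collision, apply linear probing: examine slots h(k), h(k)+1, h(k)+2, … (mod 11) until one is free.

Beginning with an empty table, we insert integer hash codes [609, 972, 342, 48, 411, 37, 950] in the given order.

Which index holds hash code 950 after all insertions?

609: h=4 → slot 4
972: h=4, probe 4,5 → slot 5
342: h=1 → slot 1
48: h=4, probe 4,5,6 → slot 6
411: h=4, probe 4,5,6,7 → slot 7
37: h=4, probe 4,5,6,7,8 → slot 8
950: h=4, probe 4,5,6,7,8,9 → slot 9
Table: [., 342, ., ., 609, 972, 48, 411, 37, 950, .]

9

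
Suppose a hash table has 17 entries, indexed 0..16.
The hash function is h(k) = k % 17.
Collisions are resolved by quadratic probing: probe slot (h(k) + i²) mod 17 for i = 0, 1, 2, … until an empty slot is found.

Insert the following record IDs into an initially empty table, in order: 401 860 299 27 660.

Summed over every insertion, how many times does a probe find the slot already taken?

7

401: h=10 → slot 10
860: h=10, probe 10,11 → slot 11
299: h=10, probe 10,11,14 → slot 14
27: h=10, probe 10,11,14,2 → slot 2
660: h=14, probe 14,15 → slot 15
Table: [—, —, 27, —, —, —, —, —, —, —, 401, 860, —, —, 299, 660, —]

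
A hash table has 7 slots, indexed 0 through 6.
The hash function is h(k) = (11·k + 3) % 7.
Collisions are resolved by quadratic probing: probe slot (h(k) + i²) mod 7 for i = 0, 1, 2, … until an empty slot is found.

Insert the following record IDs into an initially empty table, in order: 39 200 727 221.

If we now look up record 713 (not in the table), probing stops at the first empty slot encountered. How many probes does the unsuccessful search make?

3

39 hashes to 5; slot 5 is free -> place at 5.
200 hashes to 5; 5 taken -> place at 6.
727 hashes to 6; 6 taken -> place at 0.
221 hashes to 5; 5,6 taken -> place at 2.
Table: [727, ∅, 221, ∅, ∅, 39, 200]
Lookup 713: h=6, probe 6,0,3 → slot 3 empty, not found.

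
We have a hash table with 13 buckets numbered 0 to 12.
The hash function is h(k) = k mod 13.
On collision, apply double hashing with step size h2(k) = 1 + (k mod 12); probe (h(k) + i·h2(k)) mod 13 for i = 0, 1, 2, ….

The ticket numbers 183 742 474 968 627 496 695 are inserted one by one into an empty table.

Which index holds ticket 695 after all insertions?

183 hashes to 1; slot 1 is free → place at 1.
742 hashes to 1, h2=11; 1 taken → place at 12.
474 hashes to 6; slot 6 is free → place at 6.
968 hashes to 6, h2=9; 6 taken → place at 2.
627 hashes to 3; slot 3 is free → place at 3.
496 hashes to 2, h2=5; 2 taken → place at 7.
695 hashes to 6, h2=12; 6 taken → place at 5.
Table: [_, 183, 968, 627, _, 695, 474, 496, _, _, _, _, 742]

5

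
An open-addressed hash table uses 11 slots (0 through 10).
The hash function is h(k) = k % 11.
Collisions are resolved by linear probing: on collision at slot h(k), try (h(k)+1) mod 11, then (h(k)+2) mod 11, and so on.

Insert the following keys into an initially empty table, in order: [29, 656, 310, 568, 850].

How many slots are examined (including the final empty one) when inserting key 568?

3

29 hashes to 7; slot 7 is free => place at 7.
656 hashes to 7; 7 taken => place at 8.
310 hashes to 2; slot 2 is free => place at 2.
568 hashes to 7; 7,8 taken => place at 9.
850 hashes to 3; slot 3 is free => place at 3.
Table: [_, _, 310, 850, _, _, _, 29, 656, 568, _]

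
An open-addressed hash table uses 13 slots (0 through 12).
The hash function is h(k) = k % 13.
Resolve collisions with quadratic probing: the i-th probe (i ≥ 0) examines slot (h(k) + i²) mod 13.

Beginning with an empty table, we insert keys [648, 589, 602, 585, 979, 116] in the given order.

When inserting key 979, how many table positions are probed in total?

3

648: h=11 -> slot 11
589: h=4 -> slot 4
602: h=4, probe 4,5 -> slot 5
585: h=0 -> slot 0
979: h=4, probe 4,5,8 -> slot 8
116: h=12 -> slot 12
Table: [585, ., ., ., 589, 602, ., ., 979, ., ., 648, 116]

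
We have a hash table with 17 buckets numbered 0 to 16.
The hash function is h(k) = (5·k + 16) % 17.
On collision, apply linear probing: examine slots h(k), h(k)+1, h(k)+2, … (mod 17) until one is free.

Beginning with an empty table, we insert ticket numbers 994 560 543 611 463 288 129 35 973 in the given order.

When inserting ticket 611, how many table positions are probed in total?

3

994: h=5 => slot 5
560: h=11 => slot 11
543: h=11, probe 11,12 => slot 12
611: h=11, probe 11,12,13 => slot 13
463: h=2 => slot 2
288: h=11, probe 11,12,13,14 => slot 14
129: h=15 => slot 15
35: h=4 => slot 4
973: h=2, probe 2,3 => slot 3
Table: [—, —, 463, 973, 35, 994, —, —, —, —, —, 560, 543, 611, 288, 129, —]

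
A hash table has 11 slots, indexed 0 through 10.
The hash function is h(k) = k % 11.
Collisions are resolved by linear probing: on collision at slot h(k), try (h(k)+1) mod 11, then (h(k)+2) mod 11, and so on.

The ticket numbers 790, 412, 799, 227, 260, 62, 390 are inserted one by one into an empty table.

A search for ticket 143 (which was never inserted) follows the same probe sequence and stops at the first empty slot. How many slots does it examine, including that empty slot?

2

Insert 790: h=9, slot 9 empty -> index 9.
Insert 412: h=5, slot 5 empty -> index 5.
Insert 799: h=7, slot 7 empty -> index 7.
Insert 227: h=7, slot 7 occupied -> index 8.
Insert 260: h=7, slots 7,8,9 occupied -> index 10.
Insert 62: h=7, slots 7,8,9,10 occupied -> index 0.
Insert 390: h=5, slot 5 occupied -> index 6.
Table: [62, ., ., ., ., 412, 390, 799, 227, 790, 260]
Lookup 143: h=0, probe 0,1 → slot 1 empty, not found.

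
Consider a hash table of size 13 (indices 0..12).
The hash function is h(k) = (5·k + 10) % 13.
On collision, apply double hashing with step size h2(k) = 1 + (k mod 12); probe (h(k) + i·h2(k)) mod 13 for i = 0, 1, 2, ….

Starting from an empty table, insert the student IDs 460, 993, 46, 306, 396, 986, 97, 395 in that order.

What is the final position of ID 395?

8

Insert 460: h=9, slot 9 empty => index 9.
Insert 993: h=9, h2=10, slot 9 occupied => index 6.
Insert 46: h=6, h2=11, slot 6 occupied => index 4.
Insert 306: h=6, h2=7, slot 6 occupied => index 0.
Insert 396: h=1, slot 1 empty => index 1.
Insert 986: h=0, h2=3, slot 0 occupied => index 3.
Insert 97: h=1, h2=2, slots 1,3 occupied => index 5.
Insert 395: h=9, h2=12, slot 9 occupied => index 8.
Table: [306, 396, ., 986, 46, 97, 993, ., 395, 460, ., ., .]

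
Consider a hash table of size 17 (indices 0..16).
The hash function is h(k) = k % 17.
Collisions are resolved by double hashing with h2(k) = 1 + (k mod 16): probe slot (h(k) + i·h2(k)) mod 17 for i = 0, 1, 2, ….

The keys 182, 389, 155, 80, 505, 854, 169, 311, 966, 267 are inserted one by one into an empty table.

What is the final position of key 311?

182: h=12 => slot 12
389: h=15 => slot 15
155: h=2 => slot 2
80: h=12, h2=1, probe 12,13 => slot 13
505: h=12, h2=10, probe 12,5 => slot 5
854: h=4 => slot 4
169: h=16 => slot 16
311: h=5, h2=8, probe 5,13,4,12,3 => slot 3
966: h=14 => slot 14
267: h=12, h2=12, probe 12,7 => slot 7
Table: [_, _, 155, 311, 854, 505, _, 267, _, _, _, _, 182, 80, 966, 389, 169]

3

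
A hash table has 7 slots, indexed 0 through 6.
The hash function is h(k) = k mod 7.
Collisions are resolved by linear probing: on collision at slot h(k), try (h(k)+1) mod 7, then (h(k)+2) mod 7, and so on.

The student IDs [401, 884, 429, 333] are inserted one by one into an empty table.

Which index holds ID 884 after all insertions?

3

401: h=2 -> slot 2
884: h=2, probe 2,3 -> slot 3
429: h=2, probe 2,3,4 -> slot 4
333: h=4, probe 4,5 -> slot 5
Table: [., ., 401, 884, 429, 333, .]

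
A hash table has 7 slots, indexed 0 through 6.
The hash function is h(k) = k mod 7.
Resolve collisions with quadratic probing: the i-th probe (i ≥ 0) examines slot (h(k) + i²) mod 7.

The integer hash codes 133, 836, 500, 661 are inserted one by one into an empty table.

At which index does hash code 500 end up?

Insert 133: h=0, slot 0 empty → index 0.
Insert 836: h=3, slot 3 empty → index 3.
Insert 500: h=3, slot 3 occupied → index 4.
Insert 661: h=3, slots 3,4,0 occupied → index 5.
Table: [133, -, -, 836, 500, 661, -]

4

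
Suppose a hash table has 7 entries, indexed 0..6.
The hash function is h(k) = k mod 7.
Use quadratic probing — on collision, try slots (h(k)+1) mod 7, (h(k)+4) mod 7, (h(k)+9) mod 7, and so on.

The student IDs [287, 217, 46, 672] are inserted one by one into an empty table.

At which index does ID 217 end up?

1

Insert 287: h=0, slot 0 empty -> index 0.
Insert 217: h=0, slot 0 occupied -> index 1.
Insert 46: h=4, slot 4 empty -> index 4.
Insert 672: h=0, slots 0,1,4 occupied -> index 2.
Table: [287, 217, 672, ∅, 46, ∅, ∅]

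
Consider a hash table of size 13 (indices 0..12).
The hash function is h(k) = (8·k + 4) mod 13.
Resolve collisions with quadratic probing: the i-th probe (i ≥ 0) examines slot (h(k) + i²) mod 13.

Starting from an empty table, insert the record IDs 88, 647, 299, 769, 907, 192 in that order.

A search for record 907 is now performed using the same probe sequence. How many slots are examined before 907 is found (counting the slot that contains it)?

3

Insert 88: h=6, slot 6 empty → index 6.
Insert 647: h=6, slot 6 occupied → index 7.
Insert 299: h=4, slot 4 empty → index 4.
Insert 769: h=7, slot 7 occupied → index 8.
Insert 907: h=6, slots 6,7 occupied → index 10.
Insert 192: h=6, slots 6,7,10 occupied → index 2.
Table: [-, -, 192, -, 299, -, 88, 647, 769, -, 907, -, -]
Lookup 907: h=6, probe 6,7,10 → found at 10.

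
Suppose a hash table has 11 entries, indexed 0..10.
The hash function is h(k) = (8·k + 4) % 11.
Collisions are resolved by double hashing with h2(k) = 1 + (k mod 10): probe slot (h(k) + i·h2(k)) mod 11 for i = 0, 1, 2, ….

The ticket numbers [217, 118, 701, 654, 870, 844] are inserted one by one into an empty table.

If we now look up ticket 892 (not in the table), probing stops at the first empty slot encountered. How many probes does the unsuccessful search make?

Insert 217: h=2, slot 2 empty => index 2.
Insert 118: h=2, h2=9, slot 2 occupied => index 0.
Insert 701: h=2, h2=2, slot 2 occupied => index 4.
Insert 654: h=0, h2=5, slot 0 occupied => index 5.
Insert 870: h=1, slot 1 empty => index 1.
Insert 844: h=2, h2=5, slot 2 occupied => index 7.
Table: [118, 870, 217, —, 701, 654, —, 844, —, —, —]
Lookup 892: h=1, h2=3, probe 1,4,7,10 → slot 10 empty, not found.

4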